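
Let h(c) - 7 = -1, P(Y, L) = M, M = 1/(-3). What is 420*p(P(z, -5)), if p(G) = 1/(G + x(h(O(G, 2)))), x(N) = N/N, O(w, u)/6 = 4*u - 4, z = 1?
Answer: 630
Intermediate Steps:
O(w, u) = -24 + 24*u (O(w, u) = 6*(4*u - 4) = 6*(-4 + 4*u) = -24 + 24*u)
M = -⅓ ≈ -0.33333
P(Y, L) = -⅓
h(c) = 6 (h(c) = 7 - 1 = 6)
x(N) = 1
p(G) = 1/(1 + G) (p(G) = 1/(G + 1) = 1/(1 + G))
420*p(P(z, -5)) = 420/(1 - ⅓) = 420/(⅔) = 420*(3/2) = 630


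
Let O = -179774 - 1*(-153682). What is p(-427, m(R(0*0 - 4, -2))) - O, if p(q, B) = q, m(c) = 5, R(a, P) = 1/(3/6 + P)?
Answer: 25665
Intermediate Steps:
R(a, P) = 1/(½ + P) (R(a, P) = 1/(3*(⅙) + P) = 1/(½ + P))
O = -26092 (O = -179774 + 153682 = -26092)
p(-427, m(R(0*0 - 4, -2))) - O = -427 - 1*(-26092) = -427 + 26092 = 25665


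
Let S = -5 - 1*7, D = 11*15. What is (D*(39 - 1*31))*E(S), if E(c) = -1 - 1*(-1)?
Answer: 0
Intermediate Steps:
D = 165
S = -12 (S = -5 - 7 = -12)
E(c) = 0 (E(c) = -1 + 1 = 0)
(D*(39 - 1*31))*E(S) = (165*(39 - 1*31))*0 = (165*(39 - 31))*0 = (165*8)*0 = 1320*0 = 0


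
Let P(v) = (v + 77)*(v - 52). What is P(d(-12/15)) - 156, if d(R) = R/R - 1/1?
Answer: -4160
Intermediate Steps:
d(R) = 0 (d(R) = 1 - 1*1 = 1 - 1 = 0)
P(v) = (-52 + v)*(77 + v) (P(v) = (77 + v)*(-52 + v) = (-52 + v)*(77 + v))
P(d(-12/15)) - 156 = (-4004 + 0² + 25*0) - 156 = (-4004 + 0 + 0) - 156 = -4004 - 156 = -4160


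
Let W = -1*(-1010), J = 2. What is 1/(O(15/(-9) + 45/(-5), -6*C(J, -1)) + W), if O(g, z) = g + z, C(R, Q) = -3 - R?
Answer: 3/3088 ≈ 0.00097150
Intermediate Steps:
W = 1010
1/(O(15/(-9) + 45/(-5), -6*C(J, -1)) + W) = 1/(((15/(-9) + 45/(-5)) - 6*(-3 - 1*2)) + 1010) = 1/(((15*(-⅑) + 45*(-⅕)) - 6*(-3 - 2)) + 1010) = 1/(((-5/3 - 9) - 6*(-5)) + 1010) = 1/((-32/3 + 30) + 1010) = 1/(58/3 + 1010) = 1/(3088/3) = 3/3088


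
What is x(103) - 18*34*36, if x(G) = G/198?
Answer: -4362233/198 ≈ -22031.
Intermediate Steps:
x(G) = G/198 (x(G) = G*(1/198) = G/198)
x(103) - 18*34*36 = (1/198)*103 - 18*34*36 = 103/198 - 612*36 = 103/198 - 1*22032 = 103/198 - 22032 = -4362233/198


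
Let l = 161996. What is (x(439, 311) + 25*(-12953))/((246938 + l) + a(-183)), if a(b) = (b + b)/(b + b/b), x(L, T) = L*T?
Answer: -17043936/37213177 ≈ -0.45801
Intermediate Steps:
a(b) = 2*b/(1 + b) (a(b) = (2*b)/(b + 1) = (2*b)/(1 + b) = 2*b/(1 + b))
(x(439, 311) + 25*(-12953))/((246938 + l) + a(-183)) = (439*311 + 25*(-12953))/((246938 + 161996) + 2*(-183)/(1 - 183)) = (136529 - 323825)/(408934 + 2*(-183)/(-182)) = -187296/(408934 + 2*(-183)*(-1/182)) = -187296/(408934 + 183/91) = -187296/37213177/91 = -187296*91/37213177 = -17043936/37213177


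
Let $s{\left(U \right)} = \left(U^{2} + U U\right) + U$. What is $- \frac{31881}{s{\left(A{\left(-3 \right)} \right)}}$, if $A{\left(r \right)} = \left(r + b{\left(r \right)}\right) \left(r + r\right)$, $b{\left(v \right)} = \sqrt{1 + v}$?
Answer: $- \frac{10627 i}{146 \sqrt{2} + 174 i} \approx -25.362 - 30.096 i$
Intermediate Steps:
$A{\left(r \right)} = 2 r \left(r + \sqrt{1 + r}\right)$ ($A{\left(r \right)} = \left(r + \sqrt{1 + r}\right) \left(r + r\right) = \left(r + \sqrt{1 + r}\right) 2 r = 2 r \left(r + \sqrt{1 + r}\right)$)
$s{\left(U \right)} = U + 2 U^{2}$ ($s{\left(U \right)} = \left(U^{2} + U^{2}\right) + U = 2 U^{2} + U = U + 2 U^{2}$)
$- \frac{31881}{s{\left(A{\left(-3 \right)} \right)}} = - \frac{31881}{2 \left(-3\right) \left(-3 + \sqrt{1 - 3}\right) \left(1 + 2 \cdot 2 \left(-3\right) \left(-3 + \sqrt{1 - 3}\right)\right)} = - \frac{31881}{2 \left(-3\right) \left(-3 + \sqrt{-2}\right) \left(1 + 2 \cdot 2 \left(-3\right) \left(-3 + \sqrt{-2}\right)\right)} = - \frac{31881}{2 \left(-3\right) \left(-3 + i \sqrt{2}\right) \left(1 + 2 \cdot 2 \left(-3\right) \left(-3 + i \sqrt{2}\right)\right)} = - \frac{31881}{\left(18 - 6 i \sqrt{2}\right) \left(1 + 2 \left(18 - 6 i \sqrt{2}\right)\right)} = - \frac{31881}{\left(18 - 6 i \sqrt{2}\right) \left(1 + \left(36 - 12 i \sqrt{2}\right)\right)} = - \frac{31881}{\left(18 - 6 i \sqrt{2}\right) \left(37 - 12 i \sqrt{2}\right)}$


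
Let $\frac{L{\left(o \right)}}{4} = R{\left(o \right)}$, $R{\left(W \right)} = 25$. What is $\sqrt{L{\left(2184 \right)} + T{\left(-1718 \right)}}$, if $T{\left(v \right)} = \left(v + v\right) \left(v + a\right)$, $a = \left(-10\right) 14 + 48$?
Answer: $2 \sqrt{1554815} \approx 2493.8$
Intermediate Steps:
$a = -92$ ($a = -140 + 48 = -92$)
$T{\left(v \right)} = 2 v \left(-92 + v\right)$ ($T{\left(v \right)} = \left(v + v\right) \left(v - 92\right) = 2 v \left(-92 + v\right)$)
$L{\left(o \right)} = 100$ ($L{\left(o \right)} = 4 \cdot 25 = 100$)
$\sqrt{L{\left(2184 \right)} + T{\left(-1718 \right)}} = \sqrt{100 + 2 \left(-1718\right) \left(-92 - 1718\right)} = \sqrt{100 + 2 \left(-1718\right) \left(-1810\right)} = \sqrt{100 + 6219160} = \sqrt{6219260} = 2 \sqrt{1554815}$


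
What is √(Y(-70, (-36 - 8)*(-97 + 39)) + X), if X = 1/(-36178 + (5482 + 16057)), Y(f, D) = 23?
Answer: 2*√1232223186/14639 ≈ 4.7958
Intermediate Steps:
X = -1/14639 (X = 1/(-36178 + 21539) = 1/(-14639) = -1/14639 ≈ -6.8311e-5)
√(Y(-70, (-36 - 8)*(-97 + 39)) + X) = √(23 - 1/14639) = √(336696/14639) = 2*√1232223186/14639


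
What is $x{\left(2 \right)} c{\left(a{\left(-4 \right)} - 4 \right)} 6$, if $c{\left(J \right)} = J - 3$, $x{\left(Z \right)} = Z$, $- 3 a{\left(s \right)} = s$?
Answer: $-68$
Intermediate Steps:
$a{\left(s \right)} = - \frac{s}{3}$
$c{\left(J \right)} = -3 + J$
$x{\left(2 \right)} c{\left(a{\left(-4 \right)} - 4 \right)} 6 = 2 \left(-3 - \frac{8}{3}\right) 6 = 2 \left(- \frac{17}{3}\right) 6 = \left(- \frac{34}{3}\right) 6 = -68$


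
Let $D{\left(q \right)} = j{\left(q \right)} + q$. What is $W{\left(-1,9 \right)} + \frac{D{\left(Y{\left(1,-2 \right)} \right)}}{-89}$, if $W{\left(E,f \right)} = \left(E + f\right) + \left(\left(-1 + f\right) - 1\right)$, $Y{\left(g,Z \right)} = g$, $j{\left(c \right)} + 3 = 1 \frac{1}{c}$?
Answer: $\frac{1336}{89} \approx 15.011$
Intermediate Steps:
$j{\left(c \right)} = -3 + \frac{1}{c}$ ($j{\left(c \right)} = -3 + 1 \frac{1}{c} = -3 + \frac{1}{c}$)
$W{\left(E,f \right)} = -2 + E + 2 f$ ($W{\left(E,f \right)} = \left(E + f\right) + \left(-2 + f\right) = -2 + E + 2 f$)
$D{\left(q \right)} = -3 + q + \frac{1}{q}$ ($D{\left(q \right)} = \left(-3 + \frac{1}{q}\right) + q = -3 + q + \frac{1}{q}$)
$W{\left(-1,9 \right)} + \frac{D{\left(Y{\left(1,-2 \right)} \right)}}{-89} = \left(-2 - 1 + 2 \cdot 9\right) + \frac{-3 + 1 + 1^{-1}}{-89} = \left(-2 - 1 + 18\right) - \frac{-3 + 1 + 1}{89} = 15 - - \frac{1}{89} = 15 + \frac{1}{89} = \frac{1336}{89}$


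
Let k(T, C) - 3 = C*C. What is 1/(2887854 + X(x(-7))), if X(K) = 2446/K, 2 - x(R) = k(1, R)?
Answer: 25/72195127 ≈ 3.4628e-7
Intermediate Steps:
k(T, C) = 3 + C² (k(T, C) = 3 + C*C = 3 + C²)
x(R) = -1 - R² (x(R) = 2 - (3 + R²) = 2 + (-3 - R²) = -1 - R²)
1/(2887854 + X(x(-7))) = 1/(2887854 + 2446/(-1 - 1*(-7)²)) = 1/(2887854 + 2446/(-1 - 1*49)) = 1/(2887854 + 2446/(-1 - 49)) = 1/(2887854 + 2446/(-50)) = 1/(2887854 + 2446*(-1/50)) = 1/(2887854 - 1223/25) = 1/(72195127/25) = 25/72195127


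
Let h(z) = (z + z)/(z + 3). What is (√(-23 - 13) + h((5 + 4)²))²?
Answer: -6327/196 + 162*I/7 ≈ -32.281 + 23.143*I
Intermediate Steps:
h(z) = 2*z/(3 + z) (h(z) = (2*z)/(3 + z) = 2*z/(3 + z))
(√(-23 - 13) + h((5 + 4)²))² = (√(-23 - 13) + 2*(5 + 4)²/(3 + (5 + 4)²))² = (√(-36) + 2*9²/(3 + 9²))² = (6*I + 2*81/(3 + 81))² = (6*I + 2*81/84)² = (6*I + 2*81*(1/84))² = (6*I + 27/14)² = (27/14 + 6*I)²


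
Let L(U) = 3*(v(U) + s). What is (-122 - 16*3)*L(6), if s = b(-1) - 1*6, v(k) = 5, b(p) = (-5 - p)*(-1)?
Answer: -1530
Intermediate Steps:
b(p) = 5 + p
s = -2 (s = (5 - 1) - 1*6 = 4 - 6 = -2)
L(U) = 9 (L(U) = 3*(5 - 2) = 3*3 = 9)
(-122 - 16*3)*L(6) = (-122 - 16*3)*9 = (-122 - 48)*9 = -170*9 = -1530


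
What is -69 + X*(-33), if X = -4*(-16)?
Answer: -2181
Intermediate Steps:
X = 64
-69 + X*(-33) = -69 + 64*(-33) = -69 - 2112 = -2181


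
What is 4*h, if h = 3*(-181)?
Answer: -2172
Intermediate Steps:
h = -543
4*h = 4*(-543) = -2172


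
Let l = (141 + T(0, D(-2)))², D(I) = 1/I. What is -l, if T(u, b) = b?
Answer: -78961/4 ≈ -19740.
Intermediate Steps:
l = 78961/4 (l = (141 + 1/(-2))² = (141 - ½)² = (281/2)² = 78961/4 ≈ 19740.)
-l = -1*78961/4 = -78961/4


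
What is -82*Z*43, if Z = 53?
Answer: -186878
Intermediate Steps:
-82*Z*43 = -82*53*43 = -4346*43 = -186878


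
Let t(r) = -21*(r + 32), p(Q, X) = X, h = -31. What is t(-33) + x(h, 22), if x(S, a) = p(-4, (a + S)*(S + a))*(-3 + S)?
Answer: -2733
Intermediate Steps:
t(r) = -672 - 21*r (t(r) = -21*(32 + r) = -672 - 21*r)
x(S, a) = (S + a)**2*(-3 + S) (x(S, a) = ((a + S)*(S + a))*(-3 + S) = ((S + a)*(S + a))*(-3 + S) = (S + a)**2*(-3 + S))
t(-33) + x(h, 22) = (-672 - 21*(-33)) + (-3 - 31)*((-31)**2 + 22**2 + 2*(-31)*22) = (-672 + 693) - 34*(961 + 484 - 1364) = 21 - 34*81 = 21 - 2754 = -2733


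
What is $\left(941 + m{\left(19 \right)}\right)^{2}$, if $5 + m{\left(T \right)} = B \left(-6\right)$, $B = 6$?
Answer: $810000$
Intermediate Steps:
$m{\left(T \right)} = -41$ ($m{\left(T \right)} = -5 + 6 \left(-6\right) = -5 - 36 = -41$)
$\left(941 + m{\left(19 \right)}\right)^{2} = \left(941 - 41\right)^{2} = 900^{2} = 810000$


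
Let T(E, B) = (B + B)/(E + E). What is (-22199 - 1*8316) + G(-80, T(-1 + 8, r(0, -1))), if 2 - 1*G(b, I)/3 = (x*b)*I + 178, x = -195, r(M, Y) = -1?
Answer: -170501/7 ≈ -24357.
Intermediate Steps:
T(E, B) = B/E (T(E, B) = (2*B)/((2*E)) = (2*B)*(1/(2*E)) = B/E)
G(b, I) = -528 + 585*I*b (G(b, I) = 6 - 3*((-195*b)*I + 178) = 6 - 3*(-195*I*b + 178) = 6 - 3*(178 - 195*I*b) = 6 + (-534 + 585*I*b) = -528 + 585*I*b)
(-22199 - 1*8316) + G(-80, T(-1 + 8, r(0, -1))) = (-22199 - 1*8316) + (-528 + 585*(-1/(-1 + 8))*(-80)) = (-22199 - 8316) + (-528 + 585*(-1/7)*(-80)) = -30515 + (-528 + 585*(-1*⅐)*(-80)) = -30515 + (-528 + 585*(-⅐)*(-80)) = -30515 + (-528 + 46800/7) = -30515 + 43104/7 = -170501/7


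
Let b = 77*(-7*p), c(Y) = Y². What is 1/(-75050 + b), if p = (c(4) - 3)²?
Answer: -1/166141 ≈ -6.0190e-6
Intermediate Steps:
p = 169 (p = (4² - 3)² = (16 - 3)² = 13² = 169)
b = -91091 (b = 77*(-7*169) = 77*(-1183) = -91091)
1/(-75050 + b) = 1/(-75050 - 91091) = 1/(-166141) = -1/166141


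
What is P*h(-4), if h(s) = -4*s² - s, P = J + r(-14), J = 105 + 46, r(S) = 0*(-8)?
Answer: -9060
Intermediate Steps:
r(S) = 0
J = 151
P = 151 (P = 151 + 0 = 151)
h(s) = -s - 4*s²
P*h(-4) = 151*(-1*(-4)*(1 + 4*(-4))) = 151*(-1*(-4)*(1 - 16)) = 151*(-1*(-4)*(-15)) = 151*(-60) = -9060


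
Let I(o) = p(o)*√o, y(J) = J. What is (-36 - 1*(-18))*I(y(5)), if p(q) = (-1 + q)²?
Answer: -288*√5 ≈ -643.99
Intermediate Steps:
I(o) = √o*(-1 + o)² (I(o) = (-1 + o)²*√o = √o*(-1 + o)²)
(-36 - 1*(-18))*I(y(5)) = (-36 - 1*(-18))*(√5*(-1 + 5)²) = (-36 + 18)*(√5*4²) = -18*√5*16 = -288*√5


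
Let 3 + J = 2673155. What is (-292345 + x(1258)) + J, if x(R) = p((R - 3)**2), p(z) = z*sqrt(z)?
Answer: 1979037182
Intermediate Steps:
p(z) = z**(3/2)
J = 2673152 (J = -3 + 2673155 = 2673152)
x(R) = ((-3 + R)**2)**(3/2) (x(R) = ((R - 3)**2)**(3/2) = ((-3 + R)**2)**(3/2))
(-292345 + x(1258)) + J = (-292345 + ((-3 + 1258)**2)**(3/2)) + 2673152 = (-292345 + (1255**2)**(3/2)) + 2673152 = (-292345 + 1575025**(3/2)) + 2673152 = (-292345 + 1976656375) + 2673152 = 1976364030 + 2673152 = 1979037182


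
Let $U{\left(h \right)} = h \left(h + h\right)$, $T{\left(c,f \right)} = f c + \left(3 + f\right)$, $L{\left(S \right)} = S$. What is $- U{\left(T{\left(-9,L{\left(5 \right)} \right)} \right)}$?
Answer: $-2738$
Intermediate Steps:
$T{\left(c,f \right)} = 3 + f + c f$ ($T{\left(c,f \right)} = c f + \left(3 + f\right) = 3 + f + c f$)
$U{\left(h \right)} = 2 h^{2}$ ($U{\left(h \right)} = h 2 h = 2 h^{2}$)
$- U{\left(T{\left(-9,L{\left(5 \right)} \right)} \right)} = - 2 \left(3 + 5 - 45\right)^{2} = - 2 \left(-37\right)^{2} = - 2 \cdot 1369 = \left(-1\right) 2738 = -2738$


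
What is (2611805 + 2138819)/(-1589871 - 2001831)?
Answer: -2375312/1795851 ≈ -1.3227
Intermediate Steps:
(2611805 + 2138819)/(-1589871 - 2001831) = 4750624/(-3591702) = 4750624*(-1/3591702) = -2375312/1795851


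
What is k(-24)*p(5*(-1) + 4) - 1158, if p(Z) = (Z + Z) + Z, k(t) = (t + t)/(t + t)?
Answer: -1161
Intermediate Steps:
k(t) = 1 (k(t) = (2*t)/((2*t)) = (2*t)*(1/(2*t)) = 1)
p(Z) = 3*Z (p(Z) = 2*Z + Z = 3*Z)
k(-24)*p(5*(-1) + 4) - 1158 = 1*(3*(5*(-1) + 4)) - 1158 = 1*(3*(-5 + 4)) - 1158 = 1*(3*(-1)) - 1158 = 1*(-3) - 1158 = -3 - 1158 = -1161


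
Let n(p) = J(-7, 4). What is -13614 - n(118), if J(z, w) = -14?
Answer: -13600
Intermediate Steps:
n(p) = -14
-13614 - n(118) = -13614 - 1*(-14) = -13614 + 14 = -13600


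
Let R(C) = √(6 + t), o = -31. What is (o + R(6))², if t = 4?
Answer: (31 - √10)² ≈ 774.94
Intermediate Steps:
R(C) = √10 (R(C) = √(6 + 4) = √10)
(o + R(6))² = (-31 + √10)²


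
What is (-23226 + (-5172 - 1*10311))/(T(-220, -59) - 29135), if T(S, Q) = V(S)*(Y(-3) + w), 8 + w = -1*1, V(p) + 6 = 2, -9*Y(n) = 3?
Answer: 116127/87293 ≈ 1.3303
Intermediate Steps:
Y(n) = -1/3 (Y(n) = -1/9*3 = -1/3)
V(p) = -4 (V(p) = -6 + 2 = -4)
w = -9 (w = -8 - 1*1 = -8 - 1 = -9)
T(S, Q) = 112/3 (T(S, Q) = -4*(-1/3 - 9) = -4*(-28/3) = 112/3)
(-23226 + (-5172 - 1*10311))/(T(-220, -59) - 29135) = (-23226 + (-5172 - 1*10311))/(112/3 - 29135) = (-23226 + (-5172 - 10311))/(-87293/3) = (-23226 - 15483)*(-3/87293) = -38709*(-3/87293) = 116127/87293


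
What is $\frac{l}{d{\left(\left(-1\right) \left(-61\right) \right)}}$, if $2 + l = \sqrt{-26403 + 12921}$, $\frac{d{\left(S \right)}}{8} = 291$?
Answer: $- \frac{1}{1164} + \frac{i \sqrt{1498}}{776} \approx -0.00085911 + 0.049876 i$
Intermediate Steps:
$d{\left(S \right)} = 2328$ ($d{\left(S \right)} = 8 \cdot 291 = 2328$)
$l = -2 + 3 i \sqrt{1498}$ ($l = -2 + \sqrt{-26403 + 12921} = -2 + \sqrt{-13482} = -2 + 3 i \sqrt{1498} \approx -2.0 + 116.11 i$)
$\frac{l}{d{\left(\left(-1\right) \left(-61\right) \right)}} = \frac{-2 + 3 i \sqrt{1498}}{2328} = \left(-2 + 3 i \sqrt{1498}\right) \frac{1}{2328} = - \frac{1}{1164} + \frac{i \sqrt{1498}}{776}$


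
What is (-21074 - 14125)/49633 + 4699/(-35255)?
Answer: -1474166212/1749811415 ≈ -0.84247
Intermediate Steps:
(-21074 - 14125)/49633 + 4699/(-35255) = -35199*1/49633 + 4699*(-1/35255) = -35199/49633 - 4699/35255 = -1474166212/1749811415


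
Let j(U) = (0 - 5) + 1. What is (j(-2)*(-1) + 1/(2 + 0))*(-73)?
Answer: -657/2 ≈ -328.50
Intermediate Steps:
j(U) = -4 (j(U) = -5 + 1 = -4)
(j(-2)*(-1) + 1/(2 + 0))*(-73) = (-4*(-1) + 1/(2 + 0))*(-73) = (4 + 1/2)*(-73) = (9/2)*(-73) = -657/2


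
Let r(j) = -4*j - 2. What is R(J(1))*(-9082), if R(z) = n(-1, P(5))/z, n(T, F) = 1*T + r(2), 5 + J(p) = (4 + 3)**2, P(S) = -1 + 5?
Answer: 4541/2 ≈ 2270.5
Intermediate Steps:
P(S) = 4
J(p) = 44 (J(p) = -5 + (4 + 3)**2 = -5 + 7**2 = -5 + 49 = 44)
r(j) = -2 - 4*j
n(T, F) = -10 + T (n(T, F) = 1*T + (-2 - 4*2) = T + (-2 - 8) = T - 10 = -10 + T)
R(z) = -11/z (R(z) = (-10 - 1)/z = -11/z)
R(J(1))*(-9082) = -11/44*(-9082) = -11*1/44*(-9082) = -1/4*(-9082) = 4541/2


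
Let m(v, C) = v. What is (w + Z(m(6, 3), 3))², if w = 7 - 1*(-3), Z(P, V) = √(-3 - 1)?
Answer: 96 + 40*I ≈ 96.0 + 40.0*I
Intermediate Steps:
Z(P, V) = 2*I (Z(P, V) = √(-4) = 2*I)
w = 10 (w = 7 + 3 = 10)
(w + Z(m(6, 3), 3))² = (10 + 2*I)²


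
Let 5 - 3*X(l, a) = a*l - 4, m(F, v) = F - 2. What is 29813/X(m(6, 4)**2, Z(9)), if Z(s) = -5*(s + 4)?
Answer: 89439/1049 ≈ 85.261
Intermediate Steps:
m(F, v) = -2 + F
Z(s) = -20 - 5*s (Z(s) = -5*(4 + s) = -20 - 5*s)
X(l, a) = 3 - a*l/3 (X(l, a) = 5/3 - (a*l - 4)/3 = 5/3 - (-4 + a*l)/3 = 5/3 + (4/3 - a*l/3) = 3 - a*l/3)
29813/X(m(6, 4)**2, Z(9)) = 29813/(3 - (-20 - 5*9)*(-2 + 6)**2/3) = 29813/(3 - 1/3*(-20 - 45)*4**2) = 29813/(3 - 1/3*(-65)*16) = 29813/(3 + 1040/3) = 29813/(1049/3) = 29813*(3/1049) = 89439/1049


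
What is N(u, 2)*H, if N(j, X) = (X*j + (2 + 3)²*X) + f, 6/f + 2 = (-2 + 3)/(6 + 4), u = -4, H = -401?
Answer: -295938/19 ≈ -15576.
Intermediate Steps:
f = -60/19 (f = 6/(-2 + (-2 + 3)/(6 + 4)) = 6/(-2 + 1/10) = 6/(-2 + 1*(⅒)) = 6/(-2 + ⅒) = 6/(-19/10) = 6*(-10/19) = -60/19 ≈ -3.1579)
N(j, X) = -60/19 + 25*X + X*j (N(j, X) = (X*j + (2 + 3)²*X) - 60/19 = (X*j + 5²*X) - 60/19 = (X*j + 25*X) - 60/19 = (25*X + X*j) - 60/19 = -60/19 + 25*X + X*j)
N(u, 2)*H = (-60/19 + 25*2 + 2*(-4))*(-401) = (-60/19 + 50 - 8)*(-401) = (738/19)*(-401) = -295938/19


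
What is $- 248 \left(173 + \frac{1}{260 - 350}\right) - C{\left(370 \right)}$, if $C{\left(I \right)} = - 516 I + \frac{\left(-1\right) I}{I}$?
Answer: $\frac{6660889}{45} \approx 1.4802 \cdot 10^{5}$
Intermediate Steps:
$C{\left(I \right)} = -1 - 516 I$ ($C{\left(I \right)} = - 516 I - 1 = -1 - 516 I$)
$- 248 \left(173 + \frac{1}{260 - 350}\right) - C{\left(370 \right)} = - 248 \left(173 + \frac{1}{260 - 350}\right) - \left(-1 - 190920\right) = - 248 \left(173 + \frac{1}{-90}\right) - \left(-1 - 190920\right) = - 248 \left(173 - \frac{1}{90}\right) - -190921 = \left(-248\right) \frac{15569}{90} + 190921 = - \frac{1930556}{45} + 190921 = \frac{6660889}{45}$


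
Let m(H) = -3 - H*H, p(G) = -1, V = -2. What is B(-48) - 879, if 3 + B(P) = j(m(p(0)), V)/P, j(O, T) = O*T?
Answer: -5293/6 ≈ -882.17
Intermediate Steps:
m(H) = -3 - H**2
B(P) = -3 + 8/P (B(P) = -3 + ((-3 - 1*(-1)**2)*(-2))/P = -3 + ((-3 - 1*1)*(-2))/P = -3 + ((-3 - 1)*(-2))/P = -3 + (-4*(-2))/P = -3 + 8/P)
B(-48) - 879 = (-3 + 8/(-48)) - 879 = (-3 + 8*(-1/48)) - 879 = (-3 - 1/6) - 879 = -19/6 - 879 = -5293/6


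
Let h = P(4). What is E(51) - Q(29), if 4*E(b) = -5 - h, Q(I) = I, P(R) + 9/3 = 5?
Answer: -123/4 ≈ -30.750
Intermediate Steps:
P(R) = 2 (P(R) = -3 + 5 = 2)
h = 2
E(b) = -7/4 (E(b) = (-5 - 1*2)/4 = (-5 - 2)/4 = (1/4)*(-7) = -7/4)
E(51) - Q(29) = -7/4 - 1*29 = -7/4 - 29 = -123/4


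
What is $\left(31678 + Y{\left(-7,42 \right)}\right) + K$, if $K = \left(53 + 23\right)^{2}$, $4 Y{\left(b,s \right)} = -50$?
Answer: $\frac{74883}{2} \approx 37442.0$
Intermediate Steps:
$Y{\left(b,s \right)} = - \frac{25}{2}$ ($Y{\left(b,s \right)} = \frac{1}{4} \left(-50\right) = - \frac{25}{2}$)
$K = 5776$ ($K = 76^{2} = 5776$)
$\left(31678 + Y{\left(-7,42 \right)}\right) + K = \left(31678 - \frac{25}{2}\right) + 5776 = \frac{63331}{2} + 5776 = \frac{74883}{2}$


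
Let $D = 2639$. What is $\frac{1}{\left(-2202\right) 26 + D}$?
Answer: $- \frac{1}{54613} \approx -1.8311 \cdot 10^{-5}$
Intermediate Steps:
$\frac{1}{\left(-2202\right) 26 + D} = \frac{1}{\left(-2202\right) 26 + 2639} = \frac{1}{-57252 + 2639} = \frac{1}{-54613} = - \frac{1}{54613}$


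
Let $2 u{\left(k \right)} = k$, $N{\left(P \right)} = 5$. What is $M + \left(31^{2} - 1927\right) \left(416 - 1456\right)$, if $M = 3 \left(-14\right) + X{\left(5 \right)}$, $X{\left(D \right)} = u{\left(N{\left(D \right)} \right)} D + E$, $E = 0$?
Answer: $\frac{2009221}{2} \approx 1.0046 \cdot 10^{6}$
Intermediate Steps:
$u{\left(k \right)} = \frac{k}{2}$
$X{\left(D \right)} = \frac{5 D}{2}$ ($X{\left(D \right)} = \frac{1}{2} \cdot 5 D + 0 = \frac{5 D}{2} + 0 = \frac{5 D}{2}$)
$M = - \frac{59}{2}$ ($M = 3 \left(-14\right) + \frac{5}{2} \cdot 5 = -42 + \frac{25}{2} = - \frac{59}{2} \approx -29.5$)
$M + \left(31^{2} - 1927\right) \left(416 - 1456\right) = - \frac{59}{2} + \left(31^{2} - 1927\right) \left(416 - 1456\right) = - \frac{59}{2} + \left(961 - 1927\right) \left(-1040\right) = - \frac{59}{2} - -1004640 = - \frac{59}{2} + 1004640 = \frac{2009221}{2}$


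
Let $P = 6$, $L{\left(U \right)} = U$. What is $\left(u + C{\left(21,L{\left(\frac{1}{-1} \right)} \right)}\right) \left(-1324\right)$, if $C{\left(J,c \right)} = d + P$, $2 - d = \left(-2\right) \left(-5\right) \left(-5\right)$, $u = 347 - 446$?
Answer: $54284$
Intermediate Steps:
$u = -99$
$d = 52$ ($d = 2 - \left(-2\right) \left(-5\right) \left(-5\right) = 2 - 10 \left(-5\right) = 2 - -50 = 2 + 50 = 52$)
$C{\left(J,c \right)} = 58$ ($C{\left(J,c \right)} = 52 + 6 = 58$)
$\left(u + C{\left(21,L{\left(\frac{1}{-1} \right)} \right)}\right) \left(-1324\right) = \left(-99 + 58\right) \left(-1324\right) = \left(-41\right) \left(-1324\right) = 54284$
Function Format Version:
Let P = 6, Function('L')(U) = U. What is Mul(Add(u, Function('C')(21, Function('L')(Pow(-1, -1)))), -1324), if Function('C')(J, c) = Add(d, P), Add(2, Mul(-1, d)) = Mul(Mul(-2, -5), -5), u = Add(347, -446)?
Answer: 54284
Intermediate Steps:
u = -99
d = 52 (d = Add(2, Mul(-1, Mul(Mul(-2, -5), -5))) = Add(2, Mul(-1, Mul(10, -5))) = Add(2, Mul(-1, -50)) = Add(2, 50) = 52)
Function('C')(J, c) = 58 (Function('C')(J, c) = Add(52, 6) = 58)
Mul(Add(u, Function('C')(21, Function('L')(Pow(-1, -1)))), -1324) = Mul(Add(-99, 58), -1324) = Mul(-41, -1324) = 54284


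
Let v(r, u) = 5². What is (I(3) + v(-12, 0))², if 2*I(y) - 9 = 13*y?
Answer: 2401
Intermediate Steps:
I(y) = 9/2 + 13*y/2 (I(y) = 9/2 + (13*y)/2 = 9/2 + 13*y/2)
v(r, u) = 25
(I(3) + v(-12, 0))² = ((9/2 + (13/2)*3) + 25)² = ((9/2 + 39/2) + 25)² = (24 + 25)² = 49² = 2401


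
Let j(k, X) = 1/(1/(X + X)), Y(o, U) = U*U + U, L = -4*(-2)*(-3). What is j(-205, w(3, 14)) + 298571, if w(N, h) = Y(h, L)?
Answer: 299675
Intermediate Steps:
L = -24 (L = 8*(-3) = -24)
Y(o, U) = U + U**2 (Y(o, U) = U**2 + U = U + U**2)
w(N, h) = 552 (w(N, h) = -24*(1 - 24) = -24*(-23) = 552)
j(k, X) = 2*X (j(k, X) = 1/(1/(2*X)) = 2*X)
j(-205, w(3, 14)) + 298571 = 2*552 + 298571 = 1104 + 298571 = 299675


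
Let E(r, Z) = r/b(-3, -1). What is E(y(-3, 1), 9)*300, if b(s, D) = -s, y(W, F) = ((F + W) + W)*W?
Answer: 1500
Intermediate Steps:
y(W, F) = W*(F + 2*W) (y(W, F) = (F + 2*W)*W = W*(F + 2*W))
E(r, Z) = r/3 (E(r, Z) = r/((-1*(-3))) = r/3)
E(y(-3, 1), 9)*300 = ((-3*(1 + 2*(-3)))/3)*300 = ((-3*(1 - 6))/3)*300 = ((-3*(-5))/3)*300 = ((1/3)*15)*300 = 5*300 = 1500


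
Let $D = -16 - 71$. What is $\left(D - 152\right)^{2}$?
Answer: $57121$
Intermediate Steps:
$D = -87$ ($D = -16 - 71 = -87$)
$\left(D - 152\right)^{2} = \left(-87 - 152\right)^{2} = \left(-239\right)^{2} = 57121$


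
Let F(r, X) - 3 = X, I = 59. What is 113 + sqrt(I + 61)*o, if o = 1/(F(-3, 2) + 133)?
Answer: 113 + sqrt(30)/69 ≈ 113.08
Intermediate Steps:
F(r, X) = 3 + X
o = 1/138 (o = 1/((3 + 2) + 133) = 1/(5 + 133) = 1/138 ≈ 0.0072464)
113 + sqrt(I + 61)*o = 113 + sqrt(59 + 61)*(1/138) = 113 + sqrt(120)*(1/138) = 113 + (2*sqrt(30))*(1/138) = 113 + sqrt(30)/69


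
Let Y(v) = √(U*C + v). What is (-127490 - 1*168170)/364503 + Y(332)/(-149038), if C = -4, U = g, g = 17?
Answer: -295660/364503 - √66/74519 ≈ -0.81124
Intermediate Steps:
U = 17
Y(v) = √(-68 + v) (Y(v) = √(17*(-4) + v) = √(-68 + v))
(-127490 - 1*168170)/364503 + Y(332)/(-149038) = (-127490 - 1*168170)/364503 + √(-68 + 332)/(-149038) = (-127490 - 168170)*(1/364503) + √264*(-1/149038) = -295660*1/364503 + (2*√66)*(-1/149038) = -295660/364503 - √66/74519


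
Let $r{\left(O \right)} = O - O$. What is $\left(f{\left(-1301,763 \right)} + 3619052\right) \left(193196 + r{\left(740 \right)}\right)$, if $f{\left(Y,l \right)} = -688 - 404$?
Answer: $698975400160$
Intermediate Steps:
$r{\left(O \right)} = 0$
$f{\left(Y,l \right)} = -1092$
$\left(f{\left(-1301,763 \right)} + 3619052\right) \left(193196 + r{\left(740 \right)}\right) = \left(-1092 + 3619052\right) \left(193196 + 0\right) = 3617960 \cdot 193196 = 698975400160$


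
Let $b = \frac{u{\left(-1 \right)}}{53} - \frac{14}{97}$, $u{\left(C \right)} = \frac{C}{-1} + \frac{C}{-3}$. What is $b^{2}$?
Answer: $\frac{3378244}{237868929} \approx 0.014202$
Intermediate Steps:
$u{\left(C \right)} = - \frac{4 C}{3}$ ($u{\left(C \right)} = C \left(-1\right) + C \left(- \frac{1}{3}\right) = - C - \frac{C}{3} = - \frac{4 C}{3}$)
$b = - \frac{1838}{15423}$ ($b = \frac{\left(- \frac{4}{3}\right) \left(-1\right)}{53} - \frac{14}{97} = \frac{4}{3} \cdot \frac{1}{53} - \frac{14}{97} = \frac{4}{159} - \frac{14}{97} = - \frac{1838}{15423} \approx -0.11917$)
$b^{2} = \left(- \frac{1838}{15423}\right)^{2} = \frac{3378244}{237868929}$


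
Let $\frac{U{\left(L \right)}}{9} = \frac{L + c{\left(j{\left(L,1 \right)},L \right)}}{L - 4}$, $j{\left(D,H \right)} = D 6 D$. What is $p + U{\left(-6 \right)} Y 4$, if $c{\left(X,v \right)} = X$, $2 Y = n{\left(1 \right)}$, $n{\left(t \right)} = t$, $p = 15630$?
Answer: $15252$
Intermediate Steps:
$j{\left(D,H \right)} = 6 D^{2}$ ($j{\left(D,H \right)} = 6 D D = 6 D^{2}$)
$Y = \frac{1}{2}$ ($Y = \frac{1}{2} \cdot 1 = \frac{1}{2} \approx 0.5$)
$U{\left(L \right)} = \frac{9 \left(L + 6 L^{2}\right)}{-4 + L}$ ($U{\left(L \right)} = 9 \frac{L + 6 L^{2}}{L - 4} = 9 \frac{L + 6 L^{2}}{-4 + L} = \frac{9 \left(L + 6 L^{2}\right)}{-4 + L}$)
$p + U{\left(-6 \right)} Y 4 = 15630 + 9 \left(-6\right) \frac{1}{-4 - 6} \left(1 + 6 \left(-6\right)\right) \frac{1}{2} \cdot 4 = 15630 + 9 \left(-6\right) \frac{1}{-10} \left(1 - 36\right) \frac{1}{2} \cdot 4 = 15630 + 9 \left(-6\right) \left(- \frac{1}{10}\right) \left(-35\right) \frac{1}{2} \cdot 4 = 15630 + \left(-189\right) \frac{1}{2} \cdot 4 = 15630 - 378 = 15252$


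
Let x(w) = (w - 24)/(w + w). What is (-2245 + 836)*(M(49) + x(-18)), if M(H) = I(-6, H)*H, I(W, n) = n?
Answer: -20307917/6 ≈ -3.3847e+6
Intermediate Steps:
x(w) = (-24 + w)/(2*w) (x(w) = (-24 + w)/((2*w)) = (-24 + w)*(1/(2*w)) = (-24 + w)/(2*w))
M(H) = H² (M(H) = H*H = H²)
(-2245 + 836)*(M(49) + x(-18)) = (-2245 + 836)*(49² + (½)*(-24 - 18)/(-18)) = -1409*(2401 + (½)*(-1/18)*(-42)) = -1409*(2401 + 7/6) = -1409*14413/6 = -20307917/6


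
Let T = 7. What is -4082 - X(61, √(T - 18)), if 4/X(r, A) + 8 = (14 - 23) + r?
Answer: -44903/11 ≈ -4082.1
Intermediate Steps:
X(r, A) = 4/(-17 + r) (X(r, A) = 4/(-8 + ((14 - 23) + r)) = 4/(-8 + (-9 + r)) = 4/(-17 + r))
-4082 - X(61, √(T - 18)) = -4082 - 4/(-17 + 61) = -4082 - 4/44 = -4082 - 1*1/11 = -4082 - 1/11 = -44903/11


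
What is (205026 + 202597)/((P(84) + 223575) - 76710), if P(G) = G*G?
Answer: 407623/153921 ≈ 2.6483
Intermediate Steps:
P(G) = G²
(205026 + 202597)/((P(84) + 223575) - 76710) = (205026 + 202597)/((84² + 223575) - 76710) = 407623/((7056 + 223575) - 76710) = 407623/(230631 - 76710) = 407623/153921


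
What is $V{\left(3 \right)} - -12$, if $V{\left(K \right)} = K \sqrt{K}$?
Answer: $12 + 3 \sqrt{3} \approx 17.196$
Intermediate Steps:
$V{\left(K \right)} = K^{\frac{3}{2}}$
$V{\left(3 \right)} - -12 = 3^{\frac{3}{2}} - -12 = 3 \sqrt{3} + 12 = 12 + 3 \sqrt{3}$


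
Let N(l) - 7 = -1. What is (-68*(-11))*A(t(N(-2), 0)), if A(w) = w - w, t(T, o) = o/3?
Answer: 0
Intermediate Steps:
N(l) = 6 (N(l) = 7 - 1 = 6)
t(T, o) = o/3 (t(T, o) = o*(⅓) = o/3)
A(w) = 0
(-68*(-11))*A(t(N(-2), 0)) = -68*(-11)*0 = 748*0 = 0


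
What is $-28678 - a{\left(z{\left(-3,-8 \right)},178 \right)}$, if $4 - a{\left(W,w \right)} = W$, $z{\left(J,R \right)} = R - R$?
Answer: $-28682$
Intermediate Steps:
$z{\left(J,R \right)} = 0$
$a{\left(W,w \right)} = 4 - W$
$-28678 - a{\left(z{\left(-3,-8 \right)},178 \right)} = -28678 - \left(4 - 0\right) = -28678 - \left(4 + 0\right) = -28678 - 4 = -28682$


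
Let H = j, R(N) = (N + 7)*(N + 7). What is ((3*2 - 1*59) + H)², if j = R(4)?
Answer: 4624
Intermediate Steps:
R(N) = (7 + N)² (R(N) = (7 + N)*(7 + N) = (7 + N)²)
j = 121 (j = (7 + 4)² = 11² = 121)
H = 121
((3*2 - 1*59) + H)² = ((3*2 - 1*59) + 121)² = ((6 - 59) + 121)² = (-53 + 121)² = 68² = 4624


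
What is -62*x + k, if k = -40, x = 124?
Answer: -7728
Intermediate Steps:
-62*x + k = -62*124 - 40 = -7688 - 40 = -7728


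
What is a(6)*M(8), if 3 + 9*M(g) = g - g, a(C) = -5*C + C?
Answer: 8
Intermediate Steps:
a(C) = -4*C
M(g) = -1/3 (M(g) = -1/3 + (g - g)/9 = -1/3 + (1/9)*0 = -1/3 + 0 = -1/3)
a(6)*M(8) = -4*6*(-1/3) = -24*(-1/3) = 8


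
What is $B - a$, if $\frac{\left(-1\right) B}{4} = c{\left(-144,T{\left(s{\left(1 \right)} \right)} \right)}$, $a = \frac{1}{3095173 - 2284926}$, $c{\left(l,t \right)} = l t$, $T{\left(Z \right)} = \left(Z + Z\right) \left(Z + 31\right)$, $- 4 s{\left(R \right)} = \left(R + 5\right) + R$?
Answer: $- \frac{47778645097}{810247} \approx -58968.0$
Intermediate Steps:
$s{\left(R \right)} = - \frac{5}{4} - \frac{R}{2}$ ($s{\left(R \right)} = - \frac{\left(R + 5\right) + R}{4} = - \frac{\left(5 + R\right) + R}{4} = - \frac{5 + 2 R}{4} = - \frac{5}{4} - \frac{R}{2}$)
$T{\left(Z \right)} = 2 Z \left(31 + Z\right)$
$a = \frac{1}{810247} \approx 1.2342 \cdot 10^{-6}$
$B = -58968$ ($B = - 4 \left(- 144 \cdot 2 \left(- \frac{5}{4} - \frac{1}{2}\right) \left(31 - \frac{7}{4}\right)\right) = - 4 \left(- 144 \cdot 2 \left(- \frac{7}{4}\right) \left(31 - \frac{7}{4}\right)\right) = - 4 \left(- 144 \cdot 2 \left(- \frac{7}{4}\right) \frac{117}{4}\right) = - 4 \left(\left(-144\right) \left(- \frac{819}{8}\right)\right) = \left(-4\right) 14742 = -58968$)
$B - a = -58968 - \frac{1}{810247} = - \frac{47778645097}{810247}$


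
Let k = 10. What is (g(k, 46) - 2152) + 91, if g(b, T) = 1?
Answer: -2060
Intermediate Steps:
(g(k, 46) - 2152) + 91 = (1 - 2152) + 91 = -2151 + 91 = -2060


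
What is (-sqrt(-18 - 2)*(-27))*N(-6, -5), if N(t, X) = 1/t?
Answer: -9*I*sqrt(5) ≈ -20.125*I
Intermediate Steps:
(-sqrt(-18 - 2)*(-27))*N(-6, -5) = (-sqrt(-18 - 2)*(-27))/(-6) = (-sqrt(-20)*(-27))*(-1/6) = (-2*I*sqrt(5)*(-27))*(-1/6) = (54*I*sqrt(5))*(-1/6) = -9*I*sqrt(5)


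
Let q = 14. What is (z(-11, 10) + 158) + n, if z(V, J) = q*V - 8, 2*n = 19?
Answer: 11/2 ≈ 5.5000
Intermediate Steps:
n = 19/2 (n = (1/2)*19 = 19/2 ≈ 9.5000)
z(V, J) = -8 + 14*V (z(V, J) = 14*V - 8 = -8 + 14*V)
(z(-11, 10) + 158) + n = ((-8 + 14*(-11)) + 158) + 19/2 = ((-8 - 154) + 158) + 19/2 = (-162 + 158) + 19/2 = -4 + 19/2 = 11/2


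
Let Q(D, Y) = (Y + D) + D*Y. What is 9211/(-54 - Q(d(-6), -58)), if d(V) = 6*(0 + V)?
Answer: -9211/2048 ≈ -4.4976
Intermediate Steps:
d(V) = 6*V
Q(D, Y) = D + Y + D*Y (Q(D, Y) = (D + Y) + D*Y = D + Y + D*Y)
9211/(-54 - Q(d(-6), -58)) = 9211/(-54 - (6*(-6) - 58 + (6*(-6))*(-58))) = 9211/(-54 - (-36 - 58 - 36*(-58))) = 9211/(-54 - (-36 - 58 + 2088)) = 9211/(-54 - 1*1994) = 9211/(-54 - 1994) = 9211/(-2048) = 9211*(-1/2048) = -9211/2048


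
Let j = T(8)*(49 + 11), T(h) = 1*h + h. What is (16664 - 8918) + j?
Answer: 8706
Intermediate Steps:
T(h) = 2*h (T(h) = h + h = 2*h)
j = 960 (j = (2*8)*(49 + 11) = 16*60 = 960)
(16664 - 8918) + j = (16664 - 8918) + 960 = 7746 + 960 = 8706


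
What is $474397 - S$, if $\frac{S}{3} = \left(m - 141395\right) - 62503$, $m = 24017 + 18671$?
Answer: $958027$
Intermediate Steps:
$m = 42688$
$S = -483630$ ($S = 3 \left(\left(42688 - 141395\right) - 62503\right) = 3 \left(-98707 - 62503\right) = 3 \left(-161210\right) = -483630$)
$474397 - S = 474397 - -483630 = 474397 + 483630 = 958027$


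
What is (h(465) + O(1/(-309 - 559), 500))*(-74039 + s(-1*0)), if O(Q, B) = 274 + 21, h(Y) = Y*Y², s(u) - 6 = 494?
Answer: -7393972871880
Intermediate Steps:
s(u) = 500 (s(u) = 6 + 494 = 500)
h(Y) = Y³
O(Q, B) = 295
(h(465) + O(1/(-309 - 559), 500))*(-74039 + s(-1*0)) = (465³ + 295)*(-74039 + 500) = (100544625 + 295)*(-73539) = 100544920*(-73539) = -7393972871880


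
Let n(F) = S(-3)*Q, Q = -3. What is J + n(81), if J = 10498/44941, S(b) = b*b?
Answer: -1202909/44941 ≈ -26.766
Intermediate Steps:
S(b) = b²
n(F) = -27 (n(F) = (-3)²*(-3) = 9*(-3) = -27)
J = 10498/44941 (J = 10498*(1/44941) = 10498/44941 ≈ 0.23360)
J + n(81) = 10498/44941 - 27 = -1202909/44941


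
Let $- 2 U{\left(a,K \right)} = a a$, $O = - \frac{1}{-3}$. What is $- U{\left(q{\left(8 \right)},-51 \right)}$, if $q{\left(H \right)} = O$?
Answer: $\frac{1}{18} \approx 0.055556$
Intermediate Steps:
$O = \frac{1}{3}$ ($O = \left(-1\right) \left(- \frac{1}{3}\right) = \frac{1}{3} \approx 0.33333$)
$q{\left(H \right)} = \frac{1}{3}$
$U{\left(a,K \right)} = - \frac{a^{2}}{2}$ ($U{\left(a,K \right)} = - \frac{a a}{2} = - \frac{a^{2}}{2}$)
$- U{\left(q{\left(8 \right)},-51 \right)} = - \frac{-1}{2 \cdot 9} = \left(-1\right) \left(- \frac{1}{18}\right) = \frac{1}{18}$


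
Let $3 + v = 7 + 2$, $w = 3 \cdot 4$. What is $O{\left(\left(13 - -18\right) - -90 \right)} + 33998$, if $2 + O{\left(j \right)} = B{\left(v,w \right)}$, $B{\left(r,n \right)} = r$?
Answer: $34002$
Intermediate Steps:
$w = 12$
$v = 6$ ($v = -3 + \left(7 + 2\right) = -3 + 9 = 6$)
$O{\left(j \right)} = 4$ ($O{\left(j \right)} = -2 + 6 = 4$)
$O{\left(\left(13 - -18\right) - -90 \right)} + 33998 = 4 + 33998 = 34002$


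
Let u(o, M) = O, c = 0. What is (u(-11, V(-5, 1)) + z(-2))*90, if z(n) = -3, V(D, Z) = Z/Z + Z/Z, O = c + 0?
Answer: -270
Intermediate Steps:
O = 0 (O = 0 + 0 = 0)
V(D, Z) = 2 (V(D, Z) = 1 + 1 = 2)
u(o, M) = 0
(u(-11, V(-5, 1)) + z(-2))*90 = (0 - 3)*90 = -3*90 = -270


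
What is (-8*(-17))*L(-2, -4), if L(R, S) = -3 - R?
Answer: -136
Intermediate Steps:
(-8*(-17))*L(-2, -4) = (-8*(-17))*(-3 - 1*(-2)) = 136*(-3 + 2) = 136*(-1) = -136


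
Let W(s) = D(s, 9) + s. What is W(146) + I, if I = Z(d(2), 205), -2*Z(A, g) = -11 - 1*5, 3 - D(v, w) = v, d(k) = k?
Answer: 11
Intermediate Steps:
D(v, w) = 3 - v
Z(A, g) = 8 (Z(A, g) = -(-11 - 1*5)/2 = -(-11 - 5)/2 = -½*(-16) = 8)
I = 8
W(s) = 3 (W(s) = (3 - s) + s = 3)
W(146) + I = 3 + 8 = 11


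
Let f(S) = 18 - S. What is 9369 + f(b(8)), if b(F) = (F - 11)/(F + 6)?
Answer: 131421/14 ≈ 9387.2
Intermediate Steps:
b(F) = (-11 + F)/(6 + F)
9369 + f(b(8)) = 9369 + (18 - (-11 + 8)/(6 + 8)) = 9369 + (18 - (-3)/14) = 9369 + (18 - 1*(-3/14)) = 9369 + (18 + 3/14) = 9369 + 255/14 = 131421/14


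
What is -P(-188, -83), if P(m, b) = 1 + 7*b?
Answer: 580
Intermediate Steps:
-P(-188, -83) = -(1 + 7*(-83)) = -(1 - 581) = -1*(-580) = 580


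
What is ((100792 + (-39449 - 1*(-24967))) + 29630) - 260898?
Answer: -144958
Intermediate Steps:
((100792 + (-39449 - 1*(-24967))) + 29630) - 260898 = ((100792 + (-39449 + 24967)) + 29630) - 260898 = ((100792 - 14482) + 29630) - 260898 = (86310 + 29630) - 260898 = 115940 - 260898 = -144958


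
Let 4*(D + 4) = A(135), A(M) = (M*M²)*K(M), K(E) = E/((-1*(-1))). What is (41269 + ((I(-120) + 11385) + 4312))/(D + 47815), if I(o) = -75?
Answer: 227564/332341869 ≈ 0.00068473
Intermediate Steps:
K(E) = E (K(E) = E/1 = E*1 = E)
A(M) = M⁴ (A(M) = (M*M²)*M = M³*M = M⁴)
D = 332150609/4 (D = -4 + (¼)*135⁴ = -4 + (¼)*332150625 = -4 + 332150625/4 = 332150609/4 ≈ 8.3038e+7)
(41269 + ((I(-120) + 11385) + 4312))/(D + 47815) = (41269 + ((-75 + 11385) + 4312))/(332150609/4 + 47815) = (41269 + (11310 + 4312))/(332341869/4) = (41269 + 15622)*(4/332341869) = 56891*(4/332341869) = 227564/332341869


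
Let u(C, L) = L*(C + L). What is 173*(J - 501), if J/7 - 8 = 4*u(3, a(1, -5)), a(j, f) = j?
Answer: -57609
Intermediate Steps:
J = 168 (J = 56 + 7*(4*(1*(3 + 1))) = 56 + 7*(4*(1*4)) = 56 + 7*(4*4) = 56 + 7*16 = 56 + 112 = 168)
173*(J - 501) = 173*(168 - 501) = 173*(-333) = -57609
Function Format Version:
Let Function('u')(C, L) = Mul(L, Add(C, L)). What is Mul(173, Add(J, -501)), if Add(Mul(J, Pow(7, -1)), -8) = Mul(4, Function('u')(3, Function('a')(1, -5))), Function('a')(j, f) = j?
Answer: -57609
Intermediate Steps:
J = 168 (J = Add(56, Mul(7, Mul(4, Mul(1, Add(3, 1))))) = Add(56, Mul(7, Mul(4, Mul(1, 4)))) = Add(56, Mul(7, Mul(4, 4))) = Add(56, Mul(7, 16)) = Add(56, 112) = 168)
Mul(173, Add(J, -501)) = Mul(173, Add(168, -501)) = Mul(173, -333) = -57609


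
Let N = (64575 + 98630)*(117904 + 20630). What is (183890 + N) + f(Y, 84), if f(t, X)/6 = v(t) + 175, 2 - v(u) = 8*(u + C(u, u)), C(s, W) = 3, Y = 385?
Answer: 22609607798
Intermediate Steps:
N = 22609441470 (N = 163205*138534 = 22609441470)
v(u) = -22 - 8*u (v(u) = 2 - 8*(u + 3) = 2 - 8*(3 + u) = 2 - (24 + 8*u) = 2 + (-24 - 8*u) = -22 - 8*u)
f(t, X) = 918 - 48*t (f(t, X) = 6*((-22 - 8*t) + 175) = 6*(153 - 8*t) = 918 - 48*t)
(183890 + N) + f(Y, 84) = (183890 + 22609441470) + (918 - 48*385) = 22609625360 + (918 - 18480) = 22609625360 - 17562 = 22609607798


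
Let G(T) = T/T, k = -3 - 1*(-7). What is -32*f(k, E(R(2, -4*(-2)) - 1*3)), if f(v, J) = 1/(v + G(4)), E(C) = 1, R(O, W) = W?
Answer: -32/5 ≈ -6.4000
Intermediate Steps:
k = 4 (k = -3 + 7 = 4)
G(T) = 1
f(v, J) = 1/(1 + v) (f(v, J) = 1/(v + 1) = 1/(1 + v))
-32*f(k, E(R(2, -4*(-2)) - 1*3)) = -32/(1 + 4) = -32/5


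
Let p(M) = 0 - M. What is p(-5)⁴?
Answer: 625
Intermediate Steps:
p(M) = -M
p(-5)⁴ = (-1*(-5))⁴ = 5⁴ = 625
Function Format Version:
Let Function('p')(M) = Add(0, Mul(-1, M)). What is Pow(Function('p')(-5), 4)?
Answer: 625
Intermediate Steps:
Function('p')(M) = Mul(-1, M)
Pow(Function('p')(-5), 4) = Pow(Mul(-1, -5), 4) = Pow(5, 4) = 625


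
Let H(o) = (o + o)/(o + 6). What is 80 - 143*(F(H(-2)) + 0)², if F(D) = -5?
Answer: -3495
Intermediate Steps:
H(o) = 2*o/(6 + o) (H(o) = (2*o)/(6 + o) = 2*o/(6 + o))
80 - 143*(F(H(-2)) + 0)² = 80 - 143*(-5 + 0)² = 80 - 143*(-5)² = 80 - 143*25 = 80 - 3575 = -3495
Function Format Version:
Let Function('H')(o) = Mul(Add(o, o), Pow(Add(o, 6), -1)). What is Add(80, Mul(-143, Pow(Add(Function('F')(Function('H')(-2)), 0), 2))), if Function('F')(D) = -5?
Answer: -3495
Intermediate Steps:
Function('H')(o) = Mul(2, o, Pow(Add(6, o), -1)) (Function('H')(o) = Mul(Mul(2, o), Pow(Add(6, o), -1)) = Mul(2, o, Pow(Add(6, o), -1)))
Add(80, Mul(-143, Pow(Add(Function('F')(Function('H')(-2)), 0), 2))) = Add(80, Mul(-143, Pow(Add(-5, 0), 2))) = Add(80, Mul(-143, Pow(-5, 2))) = Add(80, Mul(-143, 25)) = Add(80, -3575) = -3495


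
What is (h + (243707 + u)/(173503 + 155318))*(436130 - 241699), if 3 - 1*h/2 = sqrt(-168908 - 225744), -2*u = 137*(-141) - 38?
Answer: 288575851217/219214 - 777724*I*sqrt(98663) ≈ 1.3164e+6 - 2.4429e+8*I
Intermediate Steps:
u = 19355/2 (u = -(137*(-141) - 38)/2 = -(-19317 - 38)/2 = -1/2*(-19355) = 19355/2 ≈ 9677.5)
h = 6 - 4*I*sqrt(98663) (h = 6 - 2*sqrt(-168908 - 225744) = 6 - 4*I*sqrt(98663) ≈ 6.0 - 1256.4*I)
(h + (243707 + u)/(173503 + 155318))*(436130 - 241699) = ((6 - 4*I*sqrt(98663)) + (243707 + 19355/2)/(173503 + 155318))*(436130 - 241699) = ((6 - 4*I*sqrt(98663)) + (506769/2)/328821)*194431 = ((6 - 4*I*sqrt(98663)) + (506769/2)*(1/328821))*194431 = ((6 - 4*I*sqrt(98663)) + 168923/219214)*194431 = (1484207/219214 - 4*I*sqrt(98663))*194431 = 288575851217/219214 - 777724*I*sqrt(98663)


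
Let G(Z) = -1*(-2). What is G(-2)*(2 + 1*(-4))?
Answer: -4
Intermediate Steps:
G(Z) = 2
G(-2)*(2 + 1*(-4)) = 2*(2 + 1*(-4)) = 2*(2 - 4) = 2*(-2) = -4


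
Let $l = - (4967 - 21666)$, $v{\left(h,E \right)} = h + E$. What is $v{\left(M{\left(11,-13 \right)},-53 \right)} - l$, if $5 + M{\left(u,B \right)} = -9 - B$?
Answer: $-16753$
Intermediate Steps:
$M{\left(u,B \right)} = -14 - B$ ($M{\left(u,B \right)} = -5 - \left(9 + B\right) = -14 - B$)
$v{\left(h,E \right)} = E + h$
$l = 16699$ ($l = - (4967 - 21666) = \left(-1\right) \left(-16699\right) = 16699$)
$v{\left(M{\left(11,-13 \right)},-53 \right)} - l = \left(-53 - 1\right) - 16699 = -54 - 16699 = -16753$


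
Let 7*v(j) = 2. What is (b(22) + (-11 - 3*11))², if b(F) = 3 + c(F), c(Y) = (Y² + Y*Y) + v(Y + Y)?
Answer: 42133081/49 ≈ 8.5986e+5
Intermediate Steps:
v(j) = 2/7 (v(j) = (⅐)*2 = 2/7)
c(Y) = 2/7 + 2*Y² (c(Y) = (Y² + Y*Y) + 2/7 = (Y² + Y²) + 2/7 = 2*Y² + 2/7 = 2/7 + 2*Y²)
b(F) = 23/7 + 2*F² (b(F) = 3 + (2/7 + 2*F²) = 23/7 + 2*F²)
(b(22) + (-11 - 3*11))² = ((23/7 + 2*22²) + (-11 - 3*11))² = ((23/7 + 2*484) + (-11 - 33))² = ((23/7 + 968) - 44)² = (6799/7 - 44)² = (6491/7)² = 42133081/49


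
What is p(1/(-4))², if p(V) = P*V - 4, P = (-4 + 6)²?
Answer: 25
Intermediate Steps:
P = 4 (P = 2² = 4)
p(V) = -4 + 4*V (p(V) = 4*V - 4 = -4 + 4*V)
p(1/(-4))² = (-4 + 4/(-4))² = (-4 + 4*(-¼))² = (-4 - 1)² = (-5)² = 25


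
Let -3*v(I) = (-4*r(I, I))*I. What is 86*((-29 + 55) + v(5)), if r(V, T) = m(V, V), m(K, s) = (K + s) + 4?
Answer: 30788/3 ≈ 10263.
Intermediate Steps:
m(K, s) = 4 + K + s
r(V, T) = 4 + 2*V (r(V, T) = 4 + V + V = 4 + 2*V)
v(I) = -I*(-16 - 8*I)/3 (v(I) = -(-4*(4 + 2*I))*I/3 = -(-16 - 8*I)*I/3 = -I*(-16 - 8*I)/3)
86*((-29 + 55) + v(5)) = 86*((-29 + 55) + (8/3)*5*(2 + 5)) = 86*(26 + (8/3)*5*7) = 86*(26 + 280/3) = 86*(358/3) = 30788/3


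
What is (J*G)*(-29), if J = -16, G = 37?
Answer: 17168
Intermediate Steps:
(J*G)*(-29) = -16*37*(-29) = -592*(-29) = 17168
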